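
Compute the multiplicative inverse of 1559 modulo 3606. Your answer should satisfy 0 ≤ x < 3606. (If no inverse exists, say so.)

Extended Euclidean algorithm:
3606 = 2*1559 + 488
1559 = 3*488 + 95
488 = 5*95 + 13
95 = 7*13 + 4
13 = 3*4 + 1
4 = 4*1 + 0
Since gcd(1559, 3606) = 1, back-substitute to write 1 as a combination:
1 = 13 − 3·4
1 = −3·95 + 22·13
1 = 22·488 − 113·95
1 = −113·1559 + 361·488
1 = 361·3606 − 835·1559
So 1559·(-835) ≡ 1 (mod 3606), and -835 ≡ 2771 (mod 3606).

2771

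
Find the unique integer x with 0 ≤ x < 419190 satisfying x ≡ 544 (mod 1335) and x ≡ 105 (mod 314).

Write x = 544 + 1335·k. Then 1335·k ≡ 105 − 544 ≡ 189 (mod 314).
Need 1335⁻¹ mod 314. Extended Euclid on (314, 79):
314 = 3×79 + 77
79 = 1×77 + 2
77 = 38×2 + 1
2 = 2×1 + 0
Back-substitute:
1 = 77 − 38·2
1 = −38·79 + 39·77
1 = 39·314 − 155·79
1335⁻¹ ≡ 159 (mod 314), so k ≡ 159·189 ≡ 221 (mod 314).
x = 544 + 1335·221 = 295579.

295579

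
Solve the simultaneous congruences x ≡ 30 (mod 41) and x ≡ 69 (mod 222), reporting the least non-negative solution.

Write x = 30 + 41·k. Then 41·k ≡ 69 − 30 ≡ 39 (mod 222).
Need 41⁻¹ mod 222. Extended Euclid on (222, 41):
222 = 5*41 + 17
41 = 2*17 + 7
17 = 2*7 + 3
7 = 2*3 + 1
3 = 3*1 + 0
Back-substitute:
1 = 7 − 2·3
1 = −2·17 + 5·7
1 = 5·41 − 12·17
1 = −12·222 + 65·41
41⁻¹ ≡ 65 (mod 222), so k ≡ 65·39 ≡ 93 (mod 222).
x = 30 + 41·93 = 3843.

3843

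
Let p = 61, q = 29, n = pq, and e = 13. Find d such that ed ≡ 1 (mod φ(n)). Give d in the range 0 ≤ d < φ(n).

517

φ(n) = (p−1)(q−1) = 60·28 = 1680.
Need d with 13·d ≡ 1 (mod 1680). Apply the extended Euclidean algorithm:
1680 = 129·13 + 3
13 = 4·3 + 1
3 = 3·1 + 0
Back-substitute:
1 = 13 − 4·3
1 = −4·1680 + 517·13
So 13·517 ≡ 1 (mod 1680), hence d = 517.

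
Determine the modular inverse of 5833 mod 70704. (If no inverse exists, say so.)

55225

Apply the Euclidean algorithm to 70704 and 5833:
70704 = 12×5833 + 708
5833 = 8×708 + 169
708 = 4×169 + 32
169 = 5×32 + 9
32 = 3×9 + 5
9 = 1×5 + 4
5 = 1×4 + 1
4 = 4×1 + 0
The gcd is 1. Working backward:
1 = 5 − 4
1 = −9 + 2·5
1 = 2·32 − 7·9
1 = −7·169 + 37·32
1 = 37·708 − 155·169
1 = −155·5833 + 1277·708
1 = 1277·70704 − 15479·5833
Hence 5833⁻¹ ≡ -15479 ≡ 55225 (mod 70704).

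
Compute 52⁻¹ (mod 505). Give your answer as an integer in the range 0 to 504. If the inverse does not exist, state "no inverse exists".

68

Extended Euclidean algorithm:
505 = 9*52 + 37
52 = 1*37 + 15
37 = 2*15 + 7
15 = 2*7 + 1
7 = 7*1 + 0
Since gcd(52, 505) = 1, back-substitute to write 1 as a combination:
1 = 15 − 2·7
1 = −2·37 + 5·15
1 = 5·52 − 7·37
1 = −7·505 + 68·52
So 52·68 ≡ 1 (mod 505).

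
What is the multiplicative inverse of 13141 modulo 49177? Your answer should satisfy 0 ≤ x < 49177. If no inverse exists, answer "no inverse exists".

Run Euclid on (49177, 13141):
49177 = 3×13141 + 9754
13141 = 1×9754 + 3387
9754 = 2×3387 + 2980
3387 = 1×2980 + 407
2980 = 7×407 + 131
407 = 3×131 + 14
131 = 9×14 + 5
14 = 2×5 + 4
5 = 1×4 + 1
4 = 4×1 + 0
The gcd is 1. Working backward:
1 = 5 − 4
1 = −14 + 3·5
1 = 3·131 − 28·14
1 = −28·407 + 87·131
1 = 87·2980 − 637·407
1 = −637·3387 + 724·2980
1 = 724·9754 − 2085·3387
1 = −2085·13141 + 2809·9754
1 = 2809·49177 − 10512·13141
Hence 13141⁻¹ ≡ -10512 ≡ 38665 (mod 49177).

38665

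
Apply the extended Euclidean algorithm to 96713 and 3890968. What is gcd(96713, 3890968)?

Euclidean algorithm:
3890968 = 40×96713 + 22448
96713 = 4×22448 + 6921
22448 = 3×6921 + 1685
6921 = 4×1685 + 181
1685 = 9×181 + 56
181 = 3×56 + 13
56 = 4×13 + 4
13 = 3×4 + 1
4 = 4×1 + 0
gcd(96713, 3890968) = 1.
Express as a combination:
1 = 13 − 3·4
1 = −3·56 + 13·13
1 = 13·181 − 42·56
1 = −42·1685 + 391·181
1 = 391·6921 − 1606·1685
1 = −1606·22448 + 5209·6921
1 = 5209·96713 − 22442·22448
1 = −22442·3890968 + 902889·96713
So 1 = (-22442)·3890968 + (902889)·96713.

1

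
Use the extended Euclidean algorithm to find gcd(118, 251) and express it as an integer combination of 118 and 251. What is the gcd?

1

Apply Euclid's algorithm to 251 and 118:
251 = 2·118 + 15
118 = 7·15 + 13
15 = 1·13 + 2
13 = 6·2 + 1
2 = 2·1 + 0
gcd(118, 251) = 1.
Back-substituting:
1 = 13 − 6·2
1 = −6·15 + 7·13
1 = 7·118 − 55·15
1 = −55·251 + 117·118
So 1 = (-55)·251 + (117)·118.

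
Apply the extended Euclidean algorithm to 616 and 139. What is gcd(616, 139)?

Repeated division:
616 = 4*139 + 60
139 = 2*60 + 19
60 = 3*19 + 3
19 = 6*3 + 1
3 = 3*1 + 0
gcd(616, 139) = 1.
Express as a combination:
1 = 19 − 6·3
1 = −6·60 + 19·19
1 = 19·139 − 44·60
1 = −44·616 + 195·139
So 1 = (-44)·616 + (195)·139.

1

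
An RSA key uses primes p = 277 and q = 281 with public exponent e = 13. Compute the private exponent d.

φ(n) = (p−1)(q−1) = 276·280 = 77280.
Need d with 13·d ≡ 1 (mod 77280). Apply the extended Euclidean algorithm:
77280 = 5944·13 + 8
13 = 1·8 + 5
8 = 1·5 + 3
5 = 1·3 + 2
3 = 1·2 + 1
2 = 2·1 + 0
Back-substitute:
1 = 3 − 2
1 = −5 + 2·3
1 = 2·8 − 3·5
1 = −3·13 + 5·8
1 = 5·77280 − 29723·13
So 13·(-29723) ≡ 1 (mod 77280), hence d ≡ -29723 ≡ 47557 (mod 77280).

47557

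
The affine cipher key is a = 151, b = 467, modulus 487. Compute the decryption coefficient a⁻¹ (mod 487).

358

gcd(487, 151) by repeated division:
487 = 3×151 + 34
151 = 4×34 + 15
34 = 2×15 + 4
15 = 3×4 + 3
4 = 1×3 + 1
3 = 3×1 + 0
The gcd is 1. Working backward:
1 = 4 − 3
1 = −15 + 4·4
1 = 4·34 − 9·15
1 = −9·151 + 40·34
1 = 40·487 − 129·151
Thus 151·(-129) ≡ 1 (mod 487); reducing, -129 mod 487 = 358.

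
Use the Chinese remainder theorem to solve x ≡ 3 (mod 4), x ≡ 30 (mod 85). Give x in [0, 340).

Write x = 3 + 4·k. Then 4·k ≡ 30 − 3 ≡ 27 (mod 85).
Need 4⁻¹ mod 85. Extended Euclid on (85, 4):
85 = 21×4 + 1
4 = 4×1 + 0
Back-substitute:
1 = 85 − 21·4
4⁻¹ ≡ 64 (mod 85), so k ≡ 64·27 ≡ 28 (mod 85).
x = 3 + 4·28 = 115.

115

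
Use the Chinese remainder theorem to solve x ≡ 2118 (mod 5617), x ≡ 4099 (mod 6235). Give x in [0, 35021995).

26222274

Write x = 2118 + 5617·k. Then 5617·k ≡ 4099 − 2118 ≡ 1981 (mod 6235).
Need 5617⁻¹ mod 6235. Extended Euclid on (6235, 5617):
6235 = 1*5617 + 618
5617 = 9*618 + 55
618 = 11*55 + 13
55 = 4*13 + 3
13 = 4*3 + 1
3 = 3*1 + 0
Back-substitute:
1 = 13 − 4·3
1 = −4·55 + 17·13
1 = 17·618 − 191·55
1 = −191·5617 + 1736·618
1 = 1736·6235 − 1927·5617
5617⁻¹ ≡ 4308 (mod 6235), so k ≡ 4308·1981 ≡ 4668 (mod 6235).
x = 2118 + 5617·4668 = 26222274.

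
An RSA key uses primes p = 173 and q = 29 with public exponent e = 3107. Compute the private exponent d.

φ(n) = (p−1)(q−1) = 172·28 = 4816.
Need d with 3107·d ≡ 1 (mod 4816). Apply the extended Euclidean algorithm:
4816 = 1×3107 + 1709
3107 = 1×1709 + 1398
1709 = 1×1398 + 311
1398 = 4×311 + 154
311 = 2×154 + 3
154 = 51×3 + 1
3 = 3×1 + 0
Back-substitute:
1 = 154 − 51·3
1 = −51·311 + 103·154
1 = 103·1398 − 463·311
1 = −463·1709 + 566·1398
1 = 566·3107 − 1029·1709
1 = −1029·4816 + 1595·3107
So 3107·1595 ≡ 1 (mod 4816), hence d = 1595.

1595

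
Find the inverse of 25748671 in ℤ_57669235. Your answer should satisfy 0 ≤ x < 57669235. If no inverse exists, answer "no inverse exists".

Euclidean algorithm on 57669235, 25748671:
57669235 = 2×25748671 + 6171893
25748671 = 4×6171893 + 1061099
6171893 = 5×1061099 + 866398
1061099 = 1×866398 + 194701
866398 = 4×194701 + 87594
194701 = 2×87594 + 19513
87594 = 4×19513 + 9542
19513 = 2×9542 + 429
9542 = 22×429 + 104
429 = 4×104 + 13
104 = 8×13 + 0
Since gcd = 13 > 1, 25748671 is not a unit mod 57669235.

no inverse exists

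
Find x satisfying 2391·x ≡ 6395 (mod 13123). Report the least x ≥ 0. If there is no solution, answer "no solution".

6051

First find gcd(2391, 13123):
13123 = 5·2391 + 1168
2391 = 2·1168 + 55
1168 = 21·55 + 13
55 = 4·13 + 3
13 = 4·3 + 1
3 = 3·1 + 0
gcd = 1, so a unique solution mod 13123 exists.
Back-substitute for the Bézout coefficients:
1 = 13 − 4·3
1 = −4·55 + 17·13
1 = 17·1168 − 361·55
1 = −361·2391 + 739·1168
1 = 739·13123 − 4056·2391
So 2391·(-4056) ≡ 1 (mod 13123), giving 2391⁻¹ ≡ 9067.
x ≡ 2391⁻¹·6395 ≡ 9067·6395 ≡ 6051 (mod 13123).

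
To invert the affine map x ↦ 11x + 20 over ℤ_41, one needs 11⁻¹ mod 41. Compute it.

15

Apply the Euclidean algorithm to 41 and 11:
41 = 3·11 + 8
11 = 1·8 + 3
8 = 2·3 + 2
3 = 1·2 + 1
2 = 2·1 + 0
gcd = 1, so the inverse exists. Back-substitute:
1 = 3 − 2
1 = −8 + 3·3
1 = 3·11 − 4·8
1 = −4·41 + 15·11
So 11·15 ≡ 1 (mod 41).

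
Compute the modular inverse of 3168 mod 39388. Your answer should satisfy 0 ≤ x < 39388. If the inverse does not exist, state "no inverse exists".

no inverse exists

Euclidean algorithm on 39388, 3168:
39388 = 12×3168 + 1372
3168 = 2×1372 + 424
1372 = 3×424 + 100
424 = 4×100 + 24
100 = 4×24 + 4
24 = 6×4 + 0
Since gcd = 4 > 1, 3168 is not a unit mod 39388.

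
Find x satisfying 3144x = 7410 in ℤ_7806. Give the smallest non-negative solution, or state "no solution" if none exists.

849

First find gcd(3144, 7806):
7806 = 2·3144 + 1518
3144 = 2·1518 + 108
1518 = 14·108 + 6
108 = 18·6 + 0
gcd = 6 and 6 | 7410, so solutions exist. Divide through by 6: 524x ≡ 1235 (mod 1301).
Now find 524⁻¹ mod 1301:
1301 = 2·524 + 253
524 = 2·253 + 18
253 = 14·18 + 1
18 = 18·1 + 0
Back-substitute:
1 = 253 − 14·18
1 = −14·524 + 29·253
1 = 29·1301 − 72·524
So 524·(-72) ≡ 1 (mod 1301), i.e. 524⁻¹ ≡ 1229.
Then x ≡ 1229·1235 ≡ 849 (mod 1301); the smallest non-negative solution is x = 849.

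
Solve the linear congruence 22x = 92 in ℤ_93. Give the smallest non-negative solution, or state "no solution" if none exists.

First find gcd(22, 93):
93 = 4*22 + 5
22 = 4*5 + 2
5 = 2*2 + 1
2 = 2*1 + 0
gcd = 1, so a unique solution mod 93 exists.
Back-substitute for the Bézout coefficients:
1 = 5 − 2·2
1 = −2·22 + 9·5
1 = 9·93 − 38·22
So 22·(-38) ≡ 1 (mod 93), giving 22⁻¹ ≡ 55.
x ≡ 22⁻¹·92 ≡ 55·92 ≡ 38 (mod 93).

38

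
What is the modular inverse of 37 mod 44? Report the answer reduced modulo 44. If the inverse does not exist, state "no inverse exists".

Run Euclid on (44, 37):
44 = 1·37 + 7
37 = 5·7 + 2
7 = 3·2 + 1
2 = 2·1 + 0
The gcd is 1. Working backward:
1 = 7 − 3·2
1 = −3·37 + 16·7
1 = 16·44 − 19·37
Hence 37⁻¹ ≡ -19 ≡ 25 (mod 44).

25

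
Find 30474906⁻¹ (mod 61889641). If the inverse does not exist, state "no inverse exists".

Compute gcd(30474906, 61889641):
61889641 = 2×30474906 + 939829
30474906 = 32×939829 + 400378
939829 = 2×400378 + 139073
400378 = 2×139073 + 122232
139073 = 1×122232 + 16841
122232 = 7×16841 + 4345
16841 = 3×4345 + 3806
4345 = 1×3806 + 539
3806 = 7×539 + 33
539 = 16×33 + 11
33 = 3×11 + 0
gcd(30474906, 61889641) = 11 ≠ 1, so 30474906 has no multiplicative inverse modulo 61889641.

no inverse exists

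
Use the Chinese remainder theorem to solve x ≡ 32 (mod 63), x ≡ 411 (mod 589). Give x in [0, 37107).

12191

Write x = 32 + 63·k. Then 63·k ≡ 411 − 32 ≡ 379 (mod 589).
Need 63⁻¹ mod 589. Extended Euclid on (589, 63):
589 = 9*63 + 22
63 = 2*22 + 19
22 = 1*19 + 3
19 = 6*3 + 1
3 = 3*1 + 0
Back-substitute:
1 = 19 − 6·3
1 = −6·22 + 7·19
1 = 7·63 − 20·22
1 = −20·589 + 187·63
63⁻¹ ≡ 187 (mod 589), so k ≡ 187·379 ≡ 193 (mod 589).
x = 32 + 63·193 = 12191.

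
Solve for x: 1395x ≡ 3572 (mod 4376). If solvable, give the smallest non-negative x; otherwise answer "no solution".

1204

First find gcd(1395, 4376):
4376 = 3*1395 + 191
1395 = 7*191 + 58
191 = 3*58 + 17
58 = 3*17 + 7
17 = 2*7 + 3
7 = 2*3 + 1
3 = 3*1 + 0
gcd = 1, so a unique solution mod 4376 exists.
Back-substitute for the Bézout coefficients:
1 = 7 − 2·3
1 = −2·17 + 5·7
1 = 5·58 − 17·17
1 = −17·191 + 56·58
1 = 56·1395 − 409·191
1 = −409·4376 + 1283·1395
So 1395·(1283) ≡ 1 (mod 4376), giving 1395⁻¹ ≡ 1283.
x ≡ 1395⁻¹·3572 ≡ 1283·3572 ≡ 1204 (mod 4376).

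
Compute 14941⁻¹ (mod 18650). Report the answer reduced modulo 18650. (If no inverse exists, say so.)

Run Euclid on (18650, 14941):
18650 = 1·14941 + 3709
14941 = 4·3709 + 105
3709 = 35·105 + 34
105 = 3·34 + 3
34 = 11·3 + 1
3 = 3·1 + 0
Since gcd(14941, 18650) = 1, back-substitute to write 1 as a combination:
1 = 34 − 11·3
1 = −11·105 + 34·34
1 = 34·3709 − 1201·105
1 = −1201·14941 + 4838·3709
1 = 4838·18650 − 6039·14941
Thus 14941·(-6039) ≡ 1 (mod 18650); reducing, -6039 mod 18650 = 12611.

12611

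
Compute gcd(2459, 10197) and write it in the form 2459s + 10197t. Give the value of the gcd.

1

Apply Euclid's algorithm to 10197 and 2459:
10197 = 4*2459 + 361
2459 = 6*361 + 293
361 = 1*293 + 68
293 = 4*68 + 21
68 = 3*21 + 5
21 = 4*5 + 1
5 = 5*1 + 0
gcd(2459, 10197) = 1.
Express as a combination:
1 = 21 − 4·5
1 = −4·68 + 13·21
1 = 13·293 − 56·68
1 = −56·361 + 69·293
1 = 69·2459 − 470·361
1 = −470·10197 + 1949·2459
So 1 = (-470)·10197 + (1949)·2459.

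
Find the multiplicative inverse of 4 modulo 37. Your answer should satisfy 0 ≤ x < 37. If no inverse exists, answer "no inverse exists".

gcd(37, 4) by repeated division:
37 = 9*4 + 1
4 = 4*1 + 0
Since gcd(4, 37) = 1, back-substitute to write 1 as a combination:
1 = 37 − 9·4
Hence 4⁻¹ ≡ -9 ≡ 28 (mod 37).

28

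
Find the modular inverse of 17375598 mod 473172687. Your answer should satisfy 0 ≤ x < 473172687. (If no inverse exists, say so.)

Compute gcd(17375598, 473172687):
473172687 = 27·17375598 + 4031541
17375598 = 4·4031541 + 1249434
4031541 = 3·1249434 + 283239
1249434 = 4·283239 + 116478
283239 = 2·116478 + 50283
116478 = 2·50283 + 15912
50283 = 3·15912 + 2547
15912 = 6·2547 + 630
2547 = 4·630 + 27
630 = 23·27 + 9
27 = 3·9 + 0
Since gcd = 9 > 1, 17375598 is not a unit mod 473172687.

no inverse exists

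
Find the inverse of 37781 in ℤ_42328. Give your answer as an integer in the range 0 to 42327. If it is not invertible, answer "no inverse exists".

gcd(42328, 37781) by repeated division:
42328 = 1·37781 + 4547
37781 = 8·4547 + 1405
4547 = 3·1405 + 332
1405 = 4·332 + 77
332 = 4·77 + 24
77 = 3·24 + 5
24 = 4·5 + 4
5 = 1·4 + 1
4 = 4·1 + 0
gcd = 1, so the inverse exists. Back-substitute:
1 = 5 − 4
1 = −24 + 5·5
1 = 5·77 − 16·24
1 = −16·332 + 69·77
1 = 69·1405 − 292·332
1 = −292·4547 + 945·1405
1 = 945·37781 − 7852·4547
1 = −7852·42328 + 8797·37781
So 37781·8797 ≡ 1 (mod 42328).

8797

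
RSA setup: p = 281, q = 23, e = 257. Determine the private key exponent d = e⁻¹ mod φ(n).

5393

φ(n) = (p−1)(q−1) = 280·22 = 6160.
Need d with 257·d ≡ 1 (mod 6160). Apply the extended Euclidean algorithm:
6160 = 23*257 + 249
257 = 1*249 + 8
249 = 31*8 + 1
8 = 8*1 + 0
Back-substitute:
1 = 249 − 31·8
1 = −31·257 + 32·249
1 = 32·6160 − 767·257
So 257·(-767) ≡ 1 (mod 6160), hence d ≡ -767 ≡ 5393 (mod 6160).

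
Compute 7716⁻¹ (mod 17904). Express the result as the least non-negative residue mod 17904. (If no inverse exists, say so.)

Compute gcd(7716, 17904):
17904 = 2*7716 + 2472
7716 = 3*2472 + 300
2472 = 8*300 + 72
300 = 4*72 + 12
72 = 6*12 + 0
gcd(7716, 17904) = 12 ≠ 1, so 7716 has no multiplicative inverse modulo 17904.

no inverse exists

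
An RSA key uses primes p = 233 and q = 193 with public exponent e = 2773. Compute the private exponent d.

φ(n) = (p−1)(q−1) = 232·192 = 44544.
Need d with 2773·d ≡ 1 (mod 44544). Apply the extended Euclidean algorithm:
44544 = 16·2773 + 176
2773 = 15·176 + 133
176 = 1·133 + 43
133 = 3·43 + 4
43 = 10·4 + 3
4 = 1·3 + 1
3 = 3·1 + 0
Back-substitute:
1 = 4 − 3
1 = −43 + 11·4
1 = 11·133 − 34·43
1 = −34·176 + 45·133
1 = 45·2773 − 709·176
1 = −709·44544 + 11389·2773
So 2773·11389 ≡ 1 (mod 44544), hence d = 11389.

11389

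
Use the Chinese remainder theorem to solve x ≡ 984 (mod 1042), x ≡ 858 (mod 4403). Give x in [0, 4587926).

Write x = 984 + 1042·k. Then 1042·k ≡ 858 − 984 ≡ 4277 (mod 4403).
Need 1042⁻¹ mod 4403. Extended Euclid on (4403, 1042):
4403 = 4·1042 + 235
1042 = 4·235 + 102
235 = 2·102 + 31
102 = 3·31 + 9
31 = 3·9 + 4
9 = 2·4 + 1
4 = 4·1 + 0
Back-substitute:
1 = 9 − 2·4
1 = −2·31 + 7·9
1 = 7·102 − 23·31
1 = −23·235 + 53·102
1 = 53·1042 − 235·235
1 = −235·4403 + 993·1042
1042⁻¹ ≡ 993 (mod 4403), so k ≡ 993·4277 ≡ 2569 (mod 4403).
x = 984 + 1042·2569 = 2677882.

2677882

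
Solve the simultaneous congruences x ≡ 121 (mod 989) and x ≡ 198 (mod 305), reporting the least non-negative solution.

200888

Write x = 121 + 989·k. Then 989·k ≡ 198 − 121 ≡ 77 (mod 305).
Need 989⁻¹ mod 305. Extended Euclid on (305, 74):
305 = 4×74 + 9
74 = 8×9 + 2
9 = 4×2 + 1
2 = 2×1 + 0
Back-substitute:
1 = 9 − 4·2
1 = −4·74 + 33·9
1 = 33·305 − 136·74
989⁻¹ ≡ 169 (mod 305), so k ≡ 169·77 ≡ 203 (mod 305).
x = 121 + 989·203 = 200888.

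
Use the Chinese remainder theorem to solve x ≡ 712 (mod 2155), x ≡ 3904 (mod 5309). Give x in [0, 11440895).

7579847

Write x = 712 + 2155·k. Then 2155·k ≡ 3904 − 712 ≡ 3192 (mod 5309).
Need 2155⁻¹ mod 5309. Extended Euclid on (5309, 2155):
5309 = 2*2155 + 999
2155 = 2*999 + 157
999 = 6*157 + 57
157 = 2*57 + 43
57 = 1*43 + 14
43 = 3*14 + 1
14 = 14*1 + 0
Back-substitute:
1 = 43 − 3·14
1 = −3·57 + 4·43
1 = 4·157 − 11·57
1 = −11·999 + 70·157
1 = 70·2155 − 151·999
1 = −151·5309 + 372·2155
2155⁻¹ ≡ 372 (mod 5309), so k ≡ 372·3192 ≡ 3517 (mod 5309).
x = 712 + 2155·3517 = 7579847.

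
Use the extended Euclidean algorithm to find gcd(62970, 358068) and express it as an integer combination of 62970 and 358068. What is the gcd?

Apply Euclid's algorithm to 358068 and 62970:
358068 = 5*62970 + 43218
62970 = 1*43218 + 19752
43218 = 2*19752 + 3714
19752 = 5*3714 + 1182
3714 = 3*1182 + 168
1182 = 7*168 + 6
168 = 28*6 + 0
gcd(62970, 358068) = 6.
Express as a combination:
6 = 1182 − 7·168
6 = −7·3714 + 22·1182
6 = 22·19752 − 117·3714
6 = −117·43218 + 256·19752
6 = 256·62970 − 373·43218
6 = −373·358068 + 2121·62970
So 6 = (-373)·358068 + (2121)·62970.

6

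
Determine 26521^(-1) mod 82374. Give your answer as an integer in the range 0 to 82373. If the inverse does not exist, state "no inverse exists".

20425

Extended Euclidean algorithm:
82374 = 3×26521 + 2811
26521 = 9×2811 + 1222
2811 = 2×1222 + 367
1222 = 3×367 + 121
367 = 3×121 + 4
121 = 30×4 + 1
4 = 4×1 + 0
Since gcd(26521, 82374) = 1, back-substitute to write 1 as a combination:
1 = 121 − 30·4
1 = −30·367 + 91·121
1 = 91·1222 − 303·367
1 = −303·2811 + 697·1222
1 = 697·26521 − 6576·2811
1 = −6576·82374 + 20425·26521
So 26521·20425 ≡ 1 (mod 82374).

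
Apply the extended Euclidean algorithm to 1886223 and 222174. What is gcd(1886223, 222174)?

Euclidean algorithm:
1886223 = 8*222174 + 108831
222174 = 2*108831 + 4512
108831 = 24*4512 + 543
4512 = 8*543 + 168
543 = 3*168 + 39
168 = 4*39 + 12
39 = 3*12 + 3
12 = 4*3 + 0
gcd(1886223, 222174) = 3.
Back-substituting:
3 = 39 − 3·12
3 = −3·168 + 13·39
3 = 13·543 − 42·168
3 = −42·4512 + 349·543
3 = 349·108831 − 8418·4512
3 = −8418·222174 + 17185·108831
3 = 17185·1886223 − 145898·222174
So 3 = (17185)·1886223 + (-145898)·222174.

3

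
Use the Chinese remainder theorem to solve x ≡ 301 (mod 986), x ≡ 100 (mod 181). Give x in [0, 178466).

143271

Write x = 301 + 986·k. Then 986·k ≡ 100 − 301 ≡ 161 (mod 181).
Need 986⁻¹ mod 181. Extended Euclid on (181, 81):
181 = 2*81 + 19
81 = 4*19 + 5
19 = 3*5 + 4
5 = 1*4 + 1
4 = 4*1 + 0
Back-substitute:
1 = 5 − 4
1 = −19 + 4·5
1 = 4·81 − 17·19
1 = −17·181 + 38·81
986⁻¹ ≡ 38 (mod 181), so k ≡ 38·161 ≡ 145 (mod 181).
x = 301 + 986·145 = 143271.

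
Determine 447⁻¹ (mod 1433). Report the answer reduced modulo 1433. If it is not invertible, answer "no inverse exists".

109

Apply the Euclidean algorithm to 1433 and 447:
1433 = 3*447 + 92
447 = 4*92 + 79
92 = 1*79 + 13
79 = 6*13 + 1
13 = 13*1 + 0
Since gcd(447, 1433) = 1, back-substitute to write 1 as a combination:
1 = 79 − 6·13
1 = −6·92 + 7·79
1 = 7·447 − 34·92
1 = −34·1433 + 109·447
So 447·109 ≡ 1 (mod 1433).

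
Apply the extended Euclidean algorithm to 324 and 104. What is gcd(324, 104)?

Euclidean algorithm:
324 = 3·104 + 12
104 = 8·12 + 8
12 = 1·8 + 4
8 = 2·4 + 0
gcd(324, 104) = 4.
Express as a combination:
4 = 12 − 8
4 = −104 + 9·12
4 = 9·324 − 28·104
So 4 = (9)·324 + (-28)·104.

4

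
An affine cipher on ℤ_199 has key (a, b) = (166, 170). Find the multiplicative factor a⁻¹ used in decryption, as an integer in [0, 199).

6

Run Euclid on (199, 166):
199 = 1×166 + 33
166 = 5×33 + 1
33 = 33×1 + 0
gcd = 1, so the inverse exists. Back-substitute:
1 = 166 − 5·33
1 = −5·199 + 6·166
So 166·6 ≡ 1 (mod 199).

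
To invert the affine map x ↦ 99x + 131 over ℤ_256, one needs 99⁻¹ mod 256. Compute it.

Run Euclid on (256, 99):
256 = 2*99 + 58
99 = 1*58 + 41
58 = 1*41 + 17
41 = 2*17 + 7
17 = 2*7 + 3
7 = 2*3 + 1
3 = 3*1 + 0
Since gcd(99, 256) = 1, back-substitute to write 1 as a combination:
1 = 7 − 2·3
1 = −2·17 + 5·7
1 = 5·41 − 12·17
1 = −12·58 + 17·41
1 = 17·99 − 29·58
1 = −29·256 + 75·99
So 99·75 ≡ 1 (mod 256).

75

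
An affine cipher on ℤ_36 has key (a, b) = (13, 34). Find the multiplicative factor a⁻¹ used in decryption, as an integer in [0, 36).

25

Run Euclid on (36, 13):
36 = 2·13 + 10
13 = 1·10 + 3
10 = 3·3 + 1
3 = 3·1 + 0
gcd = 1, so the inverse exists. Back-substitute:
1 = 10 − 3·3
1 = −3·13 + 4·10
1 = 4·36 − 11·13
Hence 13⁻¹ ≡ -11 ≡ 25 (mod 36).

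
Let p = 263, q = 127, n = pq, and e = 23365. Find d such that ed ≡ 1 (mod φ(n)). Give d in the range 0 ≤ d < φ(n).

5725

φ(n) = (p−1)(q−1) = 262·126 = 33012.
Need d with 23365·d ≡ 1 (mod 33012). Apply the extended Euclidean algorithm:
33012 = 1*23365 + 9647
23365 = 2*9647 + 4071
9647 = 2*4071 + 1505
4071 = 2*1505 + 1061
1505 = 1*1061 + 444
1061 = 2*444 + 173
444 = 2*173 + 98
173 = 1*98 + 75
98 = 1*75 + 23
75 = 3*23 + 6
23 = 3*6 + 5
6 = 1*5 + 1
5 = 5*1 + 0
Back-substitute:
1 = 6 − 5
1 = −23 + 4·6
1 = 4·75 − 13·23
1 = −13·98 + 17·75
1 = 17·173 − 30·98
1 = −30·444 + 77·173
1 = 77·1061 − 184·444
1 = −184·1505 + 261·1061
1 = 261·4071 − 706·1505
1 = −706·9647 + 1673·4071
1 = 1673·23365 − 4052·9647
1 = −4052·33012 + 5725·23365
So 23365·5725 ≡ 1 (mod 33012), hence d = 5725.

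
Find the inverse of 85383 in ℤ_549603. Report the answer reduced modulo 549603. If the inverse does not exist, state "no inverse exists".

Euclidean algorithm on 549603, 85383:
549603 = 6·85383 + 37305
85383 = 2·37305 + 10773
37305 = 3·10773 + 4986
10773 = 2·4986 + 801
4986 = 6·801 + 180
801 = 4·180 + 81
180 = 2·81 + 18
81 = 4·18 + 9
18 = 2·9 + 0
gcd(85383, 549603) = 9 ≠ 1, so 85383 has no multiplicative inverse modulo 549603.

no inverse exists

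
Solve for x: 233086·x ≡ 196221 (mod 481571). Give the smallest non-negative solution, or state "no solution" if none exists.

333875

First find gcd(233086, 481571):
481571 = 2×233086 + 15399
233086 = 15×15399 + 2101
15399 = 7×2101 + 692
2101 = 3×692 + 25
692 = 27×25 + 17
25 = 1×17 + 8
17 = 2×8 + 1
8 = 8×1 + 0
gcd = 1, so a unique solution mod 481571 exists.
Back-substitute for the Bézout coefficients:
1 = 17 − 2·8
1 = −2·25 + 3·17
1 = 3·692 − 83·25
1 = −83·2101 + 252·692
1 = 252·15399 − 1847·2101
1 = −1847·233086 + 27957·15399
1 = 27957·481571 − 57761·233086
So 233086·(-57761) ≡ 1 (mod 481571), giving 233086⁻¹ ≡ 423810.
x ≡ 233086⁻¹·196221 ≡ 423810·196221 ≡ 333875 (mod 481571).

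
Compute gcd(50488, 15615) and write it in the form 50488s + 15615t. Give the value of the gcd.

Euclidean algorithm:
50488 = 3*15615 + 3643
15615 = 4*3643 + 1043
3643 = 3*1043 + 514
1043 = 2*514 + 15
514 = 34*15 + 4
15 = 3*4 + 3
4 = 1*3 + 1
3 = 3*1 + 0
gcd(50488, 15615) = 1.
Working backward:
1 = 4 − 3
1 = −15 + 4·4
1 = 4·514 − 137·15
1 = −137·1043 + 278·514
1 = 278·3643 − 971·1043
1 = −971·15615 + 4162·3643
1 = 4162·50488 − 13457·15615
So 1 = (4162)·50488 + (-13457)·15615.

1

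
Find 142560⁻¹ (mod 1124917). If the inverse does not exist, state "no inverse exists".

Extended Euclidean algorithm:
1124917 = 7*142560 + 126997
142560 = 1*126997 + 15563
126997 = 8*15563 + 2493
15563 = 6*2493 + 605
2493 = 4*605 + 73
605 = 8*73 + 21
73 = 3*21 + 10
21 = 2*10 + 1
10 = 10*1 + 0
gcd = 1, so the inverse exists. Back-substitute:
1 = 21 − 2·10
1 = −2·73 + 7·21
1 = 7·605 − 58·73
1 = −58·2493 + 239·605
1 = 239·15563 − 1492·2493
1 = −1492·126997 + 12175·15563
1 = 12175·142560 − 13667·126997
1 = −13667·1124917 + 107844·142560
So 142560·107844 ≡ 1 (mod 1124917).

107844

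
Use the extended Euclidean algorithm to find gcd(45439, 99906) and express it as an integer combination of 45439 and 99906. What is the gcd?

Euclidean algorithm:
99906 = 2*45439 + 9028
45439 = 5*9028 + 299
9028 = 30*299 + 58
299 = 5*58 + 9
58 = 6*9 + 4
9 = 2*4 + 1
4 = 4*1 + 0
gcd(45439, 99906) = 1.
Express as a combination:
1 = 9 − 2·4
1 = −2·58 + 13·9
1 = 13·299 − 67·58
1 = −67·9028 + 2023·299
1 = 2023·45439 − 10182·9028
1 = −10182·99906 + 22387·45439
So 1 = (-10182)·99906 + (22387)·45439.

1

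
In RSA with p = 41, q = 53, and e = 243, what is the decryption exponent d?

1147

φ(n) = (p−1)(q−1) = 40·52 = 2080.
Need d with 243·d ≡ 1 (mod 2080). Apply the extended Euclidean algorithm:
2080 = 8*243 + 136
243 = 1*136 + 107
136 = 1*107 + 29
107 = 3*29 + 20
29 = 1*20 + 9
20 = 2*9 + 2
9 = 4*2 + 1
2 = 2*1 + 0
Back-substitute:
1 = 9 − 4·2
1 = −4·20 + 9·9
1 = 9·29 − 13·20
1 = −13·107 + 48·29
1 = 48·136 − 61·107
1 = −61·243 + 109·136
1 = 109·2080 − 933·243
So 243·(-933) ≡ 1 (mod 2080), hence d ≡ -933 ≡ 1147 (mod 2080).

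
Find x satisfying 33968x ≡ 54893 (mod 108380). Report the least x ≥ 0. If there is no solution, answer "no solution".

gcd(33968, 108380):
108380 = 3*33968 + 6476
33968 = 5*6476 + 1588
6476 = 4*1588 + 124
1588 = 12*124 + 100
124 = 1*100 + 24
100 = 4*24 + 4
24 = 6*4 + 0
gcd = 4, but 4 ∤ 54893, so the congruence has no solution.

no solution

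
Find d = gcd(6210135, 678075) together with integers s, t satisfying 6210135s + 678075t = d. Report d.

15

Repeated division:
6210135 = 9*678075 + 107460
678075 = 6*107460 + 33315
107460 = 3*33315 + 7515
33315 = 4*7515 + 3255
7515 = 2*3255 + 1005
3255 = 3*1005 + 240
1005 = 4*240 + 45
240 = 5*45 + 15
45 = 3*15 + 0
gcd(6210135, 678075) = 15.
Express as a combination:
15 = 240 − 5·45
15 = −5·1005 + 21·240
15 = 21·3255 − 68·1005
15 = −68·7515 + 157·3255
15 = 157·33315 − 696·7515
15 = −696·107460 + 2245·33315
15 = 2245·678075 − 14166·107460
15 = −14166·6210135 + 129739·678075
So 15 = (-14166)·6210135 + (129739)·678075.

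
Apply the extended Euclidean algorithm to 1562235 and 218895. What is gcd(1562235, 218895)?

Repeated division:
1562235 = 7·218895 + 29970
218895 = 7·29970 + 9105
29970 = 3·9105 + 2655
9105 = 3·2655 + 1140
2655 = 2·1140 + 375
1140 = 3·375 + 15
375 = 25·15 + 0
gcd(1562235, 218895) = 15.
Back-substituting:
15 = 1140 − 3·375
15 = −3·2655 + 7·1140
15 = 7·9105 − 24·2655
15 = −24·29970 + 79·9105
15 = 79·218895 − 577·29970
15 = −577·1562235 + 4118·218895
So 15 = (-577)·1562235 + (4118)·218895.

15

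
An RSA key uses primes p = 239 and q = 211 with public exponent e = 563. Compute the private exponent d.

φ(n) = (p−1)(q−1) = 238·210 = 49980.
Need d with 563·d ≡ 1 (mod 49980). Apply the extended Euclidean algorithm:
49980 = 88×563 + 436
563 = 1×436 + 127
436 = 3×127 + 55
127 = 2×55 + 17
55 = 3×17 + 4
17 = 4×4 + 1
4 = 4×1 + 0
Back-substitute:
1 = 17 − 4·4
1 = −4·55 + 13·17
1 = 13·127 − 30·55
1 = −30·436 + 103·127
1 = 103·563 − 133·436
1 = −133·49980 + 11807·563
So 563·11807 ≡ 1 (mod 49980), hence d = 11807.

11807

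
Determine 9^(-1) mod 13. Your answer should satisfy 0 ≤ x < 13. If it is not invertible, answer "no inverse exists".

Apply the Euclidean algorithm to 13 and 9:
13 = 1*9 + 4
9 = 2*4 + 1
4 = 4*1 + 0
Since gcd(9, 13) = 1, back-substitute to write 1 as a combination:
1 = 9 − 2·4
1 = −2·13 + 3·9
So 9·3 ≡ 1 (mod 13).

3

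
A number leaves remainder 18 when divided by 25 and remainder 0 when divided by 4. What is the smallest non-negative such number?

Write x = 18 + 25·k. Then 25·k ≡ 0 − 18 ≡ 2 (mod 4).
Need 25⁻¹ mod 4. Extended Euclid on (4, 1):
4 = 4*1 + 0
25⁻¹ ≡ 1 (mod 4), so k ≡ 1·2 ≡ 2 (mod 4).
x = 18 + 25·2 = 68.

68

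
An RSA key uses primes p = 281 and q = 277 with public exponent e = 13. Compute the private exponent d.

47557

φ(n) = (p−1)(q−1) = 280·276 = 77280.
Need d with 13·d ≡ 1 (mod 77280). Apply the extended Euclidean algorithm:
77280 = 5944*13 + 8
13 = 1*8 + 5
8 = 1*5 + 3
5 = 1*3 + 2
3 = 1*2 + 1
2 = 2*1 + 0
Back-substitute:
1 = 3 − 2
1 = −5 + 2·3
1 = 2·8 − 3·5
1 = −3·13 + 5·8
1 = 5·77280 − 29723·13
So 13·(-29723) ≡ 1 (mod 77280), hence d ≡ -29723 ≡ 47557 (mod 77280).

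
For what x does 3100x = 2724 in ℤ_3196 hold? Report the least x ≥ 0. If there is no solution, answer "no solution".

First find gcd(3100, 3196):
3196 = 1×3100 + 96
3100 = 32×96 + 28
96 = 3×28 + 12
28 = 2×12 + 4
12 = 3×4 + 0
gcd = 4 and 4 | 2724, so solutions exist. Divide through by 4: 775x ≡ 681 (mod 799).
Now find 775⁻¹ mod 799:
799 = 1*775 + 24
775 = 32*24 + 7
24 = 3*7 + 3
7 = 2*3 + 1
3 = 3*1 + 0
Back-substitute:
1 = 7 − 2·3
1 = −2·24 + 7·7
1 = 7·775 − 226·24
1 = −226·799 + 233·775
So 775⁻¹ ≡ 233 (mod 799).
Then x ≡ 233·681 ≡ 471 (mod 799); the smallest non-negative solution is x = 471.

471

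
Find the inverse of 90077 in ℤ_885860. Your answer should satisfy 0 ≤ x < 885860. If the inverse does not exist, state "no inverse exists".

gcd(885860, 90077) by repeated division:
885860 = 9·90077 + 75167
90077 = 1·75167 + 14910
75167 = 5·14910 + 617
14910 = 24·617 + 102
617 = 6·102 + 5
102 = 20·5 + 2
5 = 2·2 + 1
2 = 2·1 + 0
Since gcd(90077, 885860) = 1, back-substitute to write 1 as a combination:
1 = 5 − 2·2
1 = −2·102 + 41·5
1 = 41·617 − 248·102
1 = −248·14910 + 5993·617
1 = 5993·75167 − 30213·14910
1 = −30213·90077 + 36206·75167
1 = 36206·885860 − 356067·90077
Hence 90077⁻¹ ≡ -356067 ≡ 529793 (mod 885860).

529793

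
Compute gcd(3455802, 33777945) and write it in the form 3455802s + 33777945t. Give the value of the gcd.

Euclidean algorithm:
33777945 = 9*3455802 + 2675727
3455802 = 1*2675727 + 780075
2675727 = 3*780075 + 335502
780075 = 2*335502 + 109071
335502 = 3*109071 + 8289
109071 = 13*8289 + 1314
8289 = 6*1314 + 405
1314 = 3*405 + 99
405 = 4*99 + 9
99 = 11*9 + 0
gcd(3455802, 33777945) = 9.
Working backward:
9 = 405 − 4·99
9 = −4·1314 + 13·405
9 = 13·8289 − 82·1314
9 = −82·109071 + 1079·8289
9 = 1079·335502 − 3319·109071
9 = −3319·780075 + 7717·335502
9 = 7717·2675727 − 26470·780075
9 = −26470·3455802 + 34187·2675727
9 = 34187·33777945 − 334153·3455802
So 9 = (34187)·33777945 + (-334153)·3455802.

9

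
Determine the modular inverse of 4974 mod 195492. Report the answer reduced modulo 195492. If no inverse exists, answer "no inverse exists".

no inverse exists

Compute gcd(4974, 195492):
195492 = 39*4974 + 1506
4974 = 3*1506 + 456
1506 = 3*456 + 138
456 = 3*138 + 42
138 = 3*42 + 12
42 = 3*12 + 6
12 = 2*6 + 0
gcd(4974, 195492) = 6 ≠ 1, so 4974 has no multiplicative inverse modulo 195492.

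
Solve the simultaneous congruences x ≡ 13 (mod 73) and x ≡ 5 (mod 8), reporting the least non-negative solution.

Write x = 13 + 73·k. Then 73·k ≡ 5 − 13 ≡ 0 (mod 8).
Need 73⁻¹ mod 8. Extended Euclid on (8, 1):
8 = 8*1 + 0
73⁻¹ ≡ 1 (mod 8), so k ≡ 1·0 ≡ 0 (mod 8).
x = 13 + 73·0 = 13.

13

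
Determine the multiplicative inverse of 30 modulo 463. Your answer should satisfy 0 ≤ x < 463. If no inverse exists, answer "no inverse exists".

355

Apply the Euclidean algorithm to 463 and 30:
463 = 15×30 + 13
30 = 2×13 + 4
13 = 3×4 + 1
4 = 4×1 + 0
gcd = 1, so the inverse exists. Back-substitute:
1 = 13 − 3·4
1 = −3·30 + 7·13
1 = 7·463 − 108·30
Thus 30·(-108) ≡ 1 (mod 463); reducing, -108 mod 463 = 355.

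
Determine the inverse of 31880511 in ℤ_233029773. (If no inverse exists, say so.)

no inverse exists

Euclidean algorithm on 233029773, 31880511:
233029773 = 7*31880511 + 9866196
31880511 = 3*9866196 + 2281923
9866196 = 4*2281923 + 738504
2281923 = 3*738504 + 66411
738504 = 11*66411 + 7983
66411 = 8*7983 + 2547
7983 = 3*2547 + 342
2547 = 7*342 + 153
342 = 2*153 + 36
153 = 4*36 + 9
36 = 4*9 + 0
Since gcd = 9 > 1, 31880511 is not a unit mod 233029773.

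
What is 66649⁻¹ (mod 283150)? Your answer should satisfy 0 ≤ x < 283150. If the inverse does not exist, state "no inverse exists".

Run Euclid on (283150, 66649):
283150 = 4·66649 + 16554
66649 = 4·16554 + 433
16554 = 38·433 + 100
433 = 4·100 + 33
100 = 3·33 + 1
33 = 33·1 + 0
The gcd is 1. Working backward:
1 = 100 − 3·33
1 = −3·433 + 13·100
1 = 13·16554 − 497·433
1 = −497·66649 + 2001·16554
1 = 2001·283150 − 8501·66649
Hence 66649⁻¹ ≡ -8501 ≡ 274649 (mod 283150).

274649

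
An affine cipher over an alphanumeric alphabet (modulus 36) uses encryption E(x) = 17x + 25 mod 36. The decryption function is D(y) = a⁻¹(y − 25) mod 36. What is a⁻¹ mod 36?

gcd(36, 17) by repeated division:
36 = 2·17 + 2
17 = 8·2 + 1
2 = 2·1 + 0
Since gcd(17, 36) = 1, back-substitute to write 1 as a combination:
1 = 17 − 8·2
1 = −8·36 + 17·17
So 17·17 ≡ 1 (mod 36).

17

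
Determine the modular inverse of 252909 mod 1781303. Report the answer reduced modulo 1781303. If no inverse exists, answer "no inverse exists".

Run Euclid on (1781303, 252909):
1781303 = 7·252909 + 10940
252909 = 23·10940 + 1289
10940 = 8·1289 + 628
1289 = 2·628 + 33
628 = 19·33 + 1
33 = 33·1 + 0
gcd = 1, so the inverse exists. Back-substitute:
1 = 628 − 19·33
1 = −19·1289 + 39·628
1 = 39·10940 − 331·1289
1 = −331·252909 + 7652·10940
1 = 7652·1781303 − 53895·252909
So 252909·(-53895) ≡ 1 (mod 1781303), and -53895 ≡ 1727408 (mod 1781303).

1727408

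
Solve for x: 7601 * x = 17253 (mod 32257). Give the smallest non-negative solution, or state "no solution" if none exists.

First find gcd(7601, 32257):
32257 = 4×7601 + 1853
7601 = 4×1853 + 189
1853 = 9×189 + 152
189 = 1×152 + 37
152 = 4×37 + 4
37 = 9×4 + 1
4 = 4×1 + 0
gcd = 1, so a unique solution mod 32257 exists.
Back-substitute for the Bézout coefficients:
1 = 37 − 9·4
1 = −9·152 + 37·37
1 = 37·189 − 46·152
1 = −46·1853 + 451·189
1 = 451·7601 − 1850·1853
1 = −1850·32257 + 7851·7601
So 7601·(7851) ≡ 1 (mod 32257), giving 7601⁻¹ ≡ 7851.
x ≡ 7601⁻¹·17253 ≡ 7851·17253 ≡ 6160 (mod 32257).

6160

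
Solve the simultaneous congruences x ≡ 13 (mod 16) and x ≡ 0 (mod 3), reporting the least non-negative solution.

45

Write x = 13 + 16·k. Then 16·k ≡ 0 − 13 ≡ 2 (mod 3).
Need 16⁻¹ mod 3. Extended Euclid on (3, 1):
3 = 3*1 + 0
16⁻¹ ≡ 1 (mod 3), so k ≡ 1·2 ≡ 2 (mod 3).
x = 13 + 16·2 = 45.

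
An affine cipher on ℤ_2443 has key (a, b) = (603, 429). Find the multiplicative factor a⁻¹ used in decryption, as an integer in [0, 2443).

Extended Euclidean algorithm:
2443 = 4×603 + 31
603 = 19×31 + 14
31 = 2×14 + 3
14 = 4×3 + 2
3 = 1×2 + 1
2 = 2×1 + 0
gcd = 1, so the inverse exists. Back-substitute:
1 = 3 − 2
1 = −14 + 5·3
1 = 5·31 − 11·14
1 = −11·603 + 214·31
1 = 214·2443 − 867·603
Thus 603·(-867) ≡ 1 (mod 2443); reducing, -867 mod 2443 = 1576.

1576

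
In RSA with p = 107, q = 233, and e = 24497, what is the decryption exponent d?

18897

φ(n) = (p−1)(q−1) = 106·232 = 24592.
Need d with 24497·d ≡ 1 (mod 24592). Apply the extended Euclidean algorithm:
24592 = 1·24497 + 95
24497 = 257·95 + 82
95 = 1·82 + 13
82 = 6·13 + 4
13 = 3·4 + 1
4 = 4·1 + 0
Back-substitute:
1 = 13 − 3·4
1 = −3·82 + 19·13
1 = 19·95 − 22·82
1 = −22·24497 + 5673·95
1 = 5673·24592 − 5695·24497
So 24497·(-5695) ≡ 1 (mod 24592), hence d ≡ -5695 ≡ 18897 (mod 24592).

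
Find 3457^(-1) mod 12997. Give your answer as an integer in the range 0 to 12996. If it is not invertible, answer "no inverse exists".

gcd(12997, 3457) by repeated division:
12997 = 3*3457 + 2626
3457 = 1*2626 + 831
2626 = 3*831 + 133
831 = 6*133 + 33
133 = 4*33 + 1
33 = 33*1 + 0
Since gcd(3457, 12997) = 1, back-substitute to write 1 as a combination:
1 = 133 − 4·33
1 = −4·831 + 25·133
1 = 25·2626 − 79·831
1 = −79·3457 + 104·2626
1 = 104·12997 − 391·3457
Thus 3457·(-391) ≡ 1 (mod 12997); reducing, -391 mod 12997 = 12606.

12606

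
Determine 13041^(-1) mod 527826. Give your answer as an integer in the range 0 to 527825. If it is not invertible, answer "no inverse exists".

Compute gcd(13041, 527826):
527826 = 40*13041 + 6186
13041 = 2*6186 + 669
6186 = 9*669 + 165
669 = 4*165 + 9
165 = 18*9 + 3
9 = 3*3 + 0
The gcd is 3, not 1, hence no inverse exists.

no inverse exists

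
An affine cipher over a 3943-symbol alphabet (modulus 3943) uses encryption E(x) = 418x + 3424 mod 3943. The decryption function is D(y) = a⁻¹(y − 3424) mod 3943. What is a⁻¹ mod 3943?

Apply the Euclidean algorithm to 3943 and 418:
3943 = 9×418 + 181
418 = 2×181 + 56
181 = 3×56 + 13
56 = 4×13 + 4
13 = 3×4 + 1
4 = 4×1 + 0
gcd = 1, so the inverse exists. Back-substitute:
1 = 13 − 3·4
1 = −3·56 + 13·13
1 = 13·181 − 42·56
1 = −42·418 + 97·181
1 = 97·3943 − 915·418
Hence 418⁻¹ ≡ -915 ≡ 3028 (mod 3943).

3028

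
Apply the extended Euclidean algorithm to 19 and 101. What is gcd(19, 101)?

Apply Euclid's algorithm to 101 and 19:
101 = 5×19 + 6
19 = 3×6 + 1
6 = 6×1 + 0
gcd(19, 101) = 1.
Back-substituting:
1 = 19 − 3·6
1 = −3·101 + 16·19
So 1 = (-3)·101 + (16)·19.

1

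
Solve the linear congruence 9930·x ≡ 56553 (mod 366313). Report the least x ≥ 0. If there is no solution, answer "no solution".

First find gcd(9930, 366313):
366313 = 36*9930 + 8833
9930 = 1*8833 + 1097
8833 = 8*1097 + 57
1097 = 19*57 + 14
57 = 4*14 + 1
14 = 14*1 + 0
gcd = 1, so a unique solution mod 366313 exists.
Back-substitute for the Bézout coefficients:
1 = 57 − 4·14
1 = −4·1097 + 77·57
1 = 77·8833 − 620·1097
1 = −620·9930 + 697·8833
1 = 697·366313 − 25712·9930
So 9930·(-25712) ≡ 1 (mod 366313), giving 9930⁻¹ ≡ 340601.
x ≡ 9930⁻¹·56553 ≡ 340601·56553 ≡ 171874 (mod 366313).

171874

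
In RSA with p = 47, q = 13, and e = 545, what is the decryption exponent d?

473

φ(n) = (p−1)(q−1) = 46·12 = 552.
Need d with 545·d ≡ 1 (mod 552). Apply the extended Euclidean algorithm:
552 = 1·545 + 7
545 = 77·7 + 6
7 = 1·6 + 1
6 = 6·1 + 0
Back-substitute:
1 = 7 − 6
1 = −545 + 78·7
1 = 78·552 − 79·545
So 545·(-79) ≡ 1 (mod 552), hence d ≡ -79 ≡ 473 (mod 552).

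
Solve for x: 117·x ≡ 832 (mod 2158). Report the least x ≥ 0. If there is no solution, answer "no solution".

First find gcd(117, 2158):
2158 = 18×117 + 52
117 = 2×52 + 13
52 = 4×13 + 0
gcd = 13 and 13 | 832, so solutions exist. Divide through by 13: 9x ≡ 64 (mod 166).
Now find 9⁻¹ mod 166:
166 = 18·9 + 4
9 = 2·4 + 1
4 = 4·1 + 0
Back-substitute:
1 = 9 − 2·4
1 = −2·166 + 37·9
So 9⁻¹ ≡ 37 (mod 166).
Then x ≡ 37·64 ≡ 44 (mod 166); the smallest non-negative solution is x = 44.

44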